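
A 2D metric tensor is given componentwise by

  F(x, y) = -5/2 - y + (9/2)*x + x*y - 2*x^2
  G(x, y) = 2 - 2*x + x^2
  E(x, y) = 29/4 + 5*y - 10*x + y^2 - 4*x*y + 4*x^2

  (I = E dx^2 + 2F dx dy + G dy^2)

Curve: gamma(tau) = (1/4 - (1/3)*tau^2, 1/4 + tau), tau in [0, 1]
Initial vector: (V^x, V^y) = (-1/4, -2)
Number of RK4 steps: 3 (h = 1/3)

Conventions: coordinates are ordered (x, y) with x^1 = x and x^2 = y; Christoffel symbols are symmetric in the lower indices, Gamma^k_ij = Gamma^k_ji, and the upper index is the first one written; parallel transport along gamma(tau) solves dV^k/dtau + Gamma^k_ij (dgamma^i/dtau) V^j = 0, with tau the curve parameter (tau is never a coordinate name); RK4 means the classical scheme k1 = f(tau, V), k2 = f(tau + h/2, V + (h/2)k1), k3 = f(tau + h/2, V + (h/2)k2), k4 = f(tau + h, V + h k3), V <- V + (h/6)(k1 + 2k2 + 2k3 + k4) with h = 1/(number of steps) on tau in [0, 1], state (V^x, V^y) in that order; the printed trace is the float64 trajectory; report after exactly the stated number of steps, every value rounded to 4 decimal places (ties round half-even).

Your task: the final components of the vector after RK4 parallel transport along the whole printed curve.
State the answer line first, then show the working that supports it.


Answer: V^x = -0.3056, V^y = -1.9848

gamma'(tau) = (-(2/3)*tau, 1); f(tau, V)^k = -Gamma^k_ij(gamma(tau)) gamma'^i(tau) V^j; h = 1/3; intermediate values shown to 6 dp
curve data and Christoffel symbols at the stage parameters:
  tau = 0.000000: gamma = (0.250000, 0.250000), gamma' = (0.000000, 1.000000); Gamma_xxx = -0.679245, Gamma_xxy = 0.339623, Gamma_xyy = 0.000000, Gamma_yxx = 0.226415, Gamma_yxy = -0.113208, Gamma_yyy = 0.000000
  tau = 0.166667: gamma = (0.240741, 0.416667), gamma' = (-0.111111, 1.000000); Gamma_xxx = -0.648812, Gamma_xxy = 0.324406, Gamma_xyy = 0.000000, Gamma_yxx = 0.202291, Gamma_yxy = -0.101146, Gamma_yyy = 0.000000
  tau = 0.333333: gamma = (0.212963, 0.583333), gamma' = (-0.222222, 1.000000); Gamma_xxx = -0.612218, Gamma_xxy = 0.306109, Gamma_xyy = 0.000000, Gamma_yxx = 0.181319, Gamma_yxy = -0.090660, Gamma_yyy = 0.000000
  tau = 0.500000: gamma = (0.166667, 0.750000), gamma' = (-0.333333, 1.000000); Gamma_xxx = -0.571818, Gamma_xxy = 0.285909, Gamma_xyy = 0.000000, Gamma_yxx = 0.163376, Gamma_yxy = -0.081688, Gamma_yyy = 0.000000
  tau = 0.666667: gamma = (0.101852, 0.916667), gamma' = (-0.444444, 1.000000); Gamma_xxx = -0.529764, Gamma_xxy = 0.264882, Gamma_xyy = 0.000000, Gamma_yxx = 0.148090, Gamma_yxy = -0.074045, Gamma_yyy = 0.000000
  tau = 0.833333: gamma = (0.018519, 1.083333), gamma' = (-0.555556, 1.000000); Gamma_xxx = -0.487815, Gamma_xxy = 0.243907, Gamma_xyy = 0.000000, Gamma_yxx = 0.135009, Gamma_yxy = -0.067504, Gamma_yyy = 0.000000
  tau = 1.000000: gamma = (-0.083333, 1.250000), gamma' = (-0.666667, 1.000000); Gamma_xxx = -0.447264, Gamma_xxy = 0.223632, Gamma_xyy = 0.000000, Gamma_yxx = 0.123711, Gamma_yxy = -0.061856, Gamma_yyy = 0.000000
step 0: V^x = -0.2500, V^y = -2.0000
step 1: k1 = (0.084906, -0.028302), k2 = (0.021253, -0.006626), k3 = (0.025590, -0.007978), k4 = (-0.029462, 0.008726); V <- V + (h/6)(k1 + 2k2 + 2k3 + k4): V^x = -0.2417, V^y = -2.0027
step 2: k1 = (-0.029357, 0.008694), k2 = (-0.073214, 0.020918), k3 = (-0.069537, 0.019868), k4 = (-0.102455, 0.028640); V <- V + (h/6)(k1 + 2k2 + 2k3 + k4): V^x = -0.2649, V^y = -1.9961
step 3: k1 = (-0.102454, 0.028640), k2 = (-0.124640, 0.034496), k3 = (-0.122604, 0.033932), k4 = (-0.136357, 0.037716); V <- V + (h/6)(k1 + 2k2 + 2k3 + k4): V^x = -0.3056, V^y = -1.9848


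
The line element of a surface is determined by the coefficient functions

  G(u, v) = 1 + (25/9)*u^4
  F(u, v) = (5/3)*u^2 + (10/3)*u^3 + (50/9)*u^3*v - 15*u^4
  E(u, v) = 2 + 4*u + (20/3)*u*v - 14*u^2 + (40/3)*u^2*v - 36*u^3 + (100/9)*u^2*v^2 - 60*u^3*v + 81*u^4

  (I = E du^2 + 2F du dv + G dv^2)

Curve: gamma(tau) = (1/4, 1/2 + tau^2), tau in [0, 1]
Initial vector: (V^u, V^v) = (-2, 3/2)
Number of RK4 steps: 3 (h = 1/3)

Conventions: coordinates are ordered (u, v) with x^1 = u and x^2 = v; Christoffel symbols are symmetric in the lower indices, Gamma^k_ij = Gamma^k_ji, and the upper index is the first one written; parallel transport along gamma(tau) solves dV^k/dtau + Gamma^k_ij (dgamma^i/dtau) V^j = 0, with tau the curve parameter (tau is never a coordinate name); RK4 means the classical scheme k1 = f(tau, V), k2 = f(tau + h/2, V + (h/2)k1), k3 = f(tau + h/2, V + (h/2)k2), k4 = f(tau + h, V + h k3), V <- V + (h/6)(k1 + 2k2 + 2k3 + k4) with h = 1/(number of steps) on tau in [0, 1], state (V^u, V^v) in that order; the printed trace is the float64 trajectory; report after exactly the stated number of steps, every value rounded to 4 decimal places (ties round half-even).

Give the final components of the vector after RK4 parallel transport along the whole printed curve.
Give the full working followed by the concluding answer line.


gamma'(tau) = (0, 2*tau); f(tau, V)^k = -Gamma^k_ij(gamma(tau)) gamma'^i(tau) V^j; h = 1/3; intermediate values shown to 6 dp
curve data and Christoffel symbols at the stage parameters:
  tau = 0.000000: gamma = (0.250000, 0.500000), gamma' = (0.000000, 0.000000); Gamma_uuu = -0.396704, Gamma_uuv = 0.396704, Gamma_uvv = 0.000000, Gamma_vuu = -0.030516, Gamma_vuv = 0.030516, Gamma_vvv = 0.000000
  tau = 0.166667: gamma = (0.250000, 0.527778), gamma' = (0.000000, 0.333333); Gamma_uuu = -0.350855, Gamma_uuv = 0.394712, Gamma_uvv = 0.000000, Gamma_vuu = -0.026535, Gamma_vuv = 0.029852, Gamma_vvv = 0.000000
  tau = 0.333333: gamma = (0.250000, 0.611111), gamma' = (0.000000, 0.666667); Gamma_uuu = -0.215787, Gamma_uuv = 0.388417, Gamma_uvv = 0.000000, Gamma_vuu = -0.015537, Gamma_vuv = 0.027966, Gamma_vvv = 0.000000
  tau = 0.500000: gamma = (0.250000, 0.750000), gamma' = (0.000000, 1.000000); Gamma_uuu = 0.000000, Gamma_uuv = 0.377169, Gamma_uvv = 0.000000, Gamma_vuu = 0.000000, Gamma_vuv = 0.025145, Gamma_vvv = 0.000000
  tau = 0.666667: gamma = (0.250000, 0.944444), gamma' = (0.000000, 1.333333); Gamma_uuu = 0.280499, Gamma_uuv = 0.360642, Gamma_uvv = 0.000000, Gamma_vuu = 0.016943, Gamma_vuv = 0.021784, Gamma_vvv = 0.000000
  tau = 0.833333: gamma = (0.250000, 1.194444), gamma' = (0.000000, 1.666667); Gamma_uuu = 0.603246, Gamma_uuv = 0.339326, Gamma_uvv = 0.000000, Gamma_vuu = 0.032510, Gamma_vuv = 0.018287, Gamma_vvv = 0.000000
  tau = 1.000000: gamma = (0.250000, 1.500000), gamma' = (0.000000, 2.000000); Gamma_uuu = 0.943538, Gamma_uuv = 0.314513, Gamma_uvv = 0.000000, Gamma_vuu = 0.044930, Gamma_vuv = 0.014977, Gamma_vvv = 0.000000
step 0: V^u = -2.0000, V^v = 1.5000
step 1: k1 = (0.000000, 0.000000), k2 = (0.263141, 0.019901), k3 = (0.257371, 0.019465), k4 = (0.495675, 0.035689); V <- V + (h/6)(k1 + 2k2 + 2k3 + k4): V^u = -1.9146, V^v = 1.5064
step 2: k1 = (0.495783, 0.035696), k2 = (0.690972, 0.046065), k3 = (0.678702, 0.045247), k4 = (0.811874, 0.049039); V <- V + (h/6)(k1 + 2k2 + 2k3 + k4): V^u = -1.6898, V^v = 1.5212
step 3: k1 = (0.812547, 0.049080), k2 = (0.879063, 0.047375), k3 = (0.872794, 0.047037), k4 = (0.879920, 0.041901); V <- V + (h/6)(k1 + 2k2 + 2k3 + k4): V^u = -1.4011, V^v = 1.5368

Answer: V^u = -1.4011, V^v = 1.5368


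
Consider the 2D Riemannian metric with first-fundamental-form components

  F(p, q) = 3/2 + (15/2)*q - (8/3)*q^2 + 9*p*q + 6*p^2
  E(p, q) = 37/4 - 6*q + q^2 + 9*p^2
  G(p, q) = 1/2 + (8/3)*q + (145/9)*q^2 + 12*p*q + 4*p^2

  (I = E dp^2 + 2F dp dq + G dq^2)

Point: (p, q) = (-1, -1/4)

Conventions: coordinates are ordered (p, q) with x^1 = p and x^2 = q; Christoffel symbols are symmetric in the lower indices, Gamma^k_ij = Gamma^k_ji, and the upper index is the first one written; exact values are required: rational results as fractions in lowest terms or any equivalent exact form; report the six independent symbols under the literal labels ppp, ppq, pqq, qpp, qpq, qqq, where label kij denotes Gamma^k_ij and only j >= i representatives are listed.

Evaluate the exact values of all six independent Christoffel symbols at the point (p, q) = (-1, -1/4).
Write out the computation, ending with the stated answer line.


E = 317/16, F = 185/24, G = 1129/144 at the point
E_p = -18, E_q = -13/2, F_p = -57/4, F_q = -1/6, G_p = -11, G_q = -313/18
EG - F^2 = 220993/2304;  g^inv = (2304/220993) * [[1129/144, -185/24], [-185/24, 317/16]]
first-kind symbols [ij,l] = (1/2)(d_i g_jl + d_j g_il - d_l g_ij): [pp,p] = E_p/2 = -9, [pp,q] = F_p - E_q/2 = -11, [pq,p] = E_q/2 = -13/4, [pq,q] = G_p/2 = -11/2, [qq,p] = F_q - G_p/2 = 16/3, [qq,q] = G_q/2 = -313/36
Gamma^p_ij = (G*[ij,p] - F*[ij,q])/(EG - F^2), Gamma^q_ij = (E*[ij,q] - F*[ij,p])/(EG - F^2)

Answer: Gamma_ppp = 32784/220993, Gamma_ppq = 38972/220993, Gamma_pqq = 752264/662979, Gamma_qpp = -342288/220993, Gamma_qpq = -193344/220993, Gamma_qqq = -491604/220993


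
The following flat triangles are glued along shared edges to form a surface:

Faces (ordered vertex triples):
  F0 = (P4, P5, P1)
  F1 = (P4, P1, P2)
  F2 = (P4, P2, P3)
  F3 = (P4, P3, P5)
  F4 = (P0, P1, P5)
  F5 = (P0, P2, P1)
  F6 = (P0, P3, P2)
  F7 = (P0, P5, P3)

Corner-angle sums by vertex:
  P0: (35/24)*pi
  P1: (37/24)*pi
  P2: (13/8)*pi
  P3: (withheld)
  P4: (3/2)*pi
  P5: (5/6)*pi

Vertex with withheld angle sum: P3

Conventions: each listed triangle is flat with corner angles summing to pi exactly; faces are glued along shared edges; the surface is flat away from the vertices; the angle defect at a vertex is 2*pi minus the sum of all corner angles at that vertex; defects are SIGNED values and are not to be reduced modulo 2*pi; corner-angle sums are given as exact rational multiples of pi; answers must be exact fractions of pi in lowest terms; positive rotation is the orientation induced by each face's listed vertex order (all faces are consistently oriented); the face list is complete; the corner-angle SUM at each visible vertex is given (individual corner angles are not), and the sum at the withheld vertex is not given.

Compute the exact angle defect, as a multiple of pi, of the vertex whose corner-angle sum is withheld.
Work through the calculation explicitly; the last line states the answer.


V = 6, E = 12, F = 8; chi = V - E + F = 2
Gauss-Bonnet: total defect = 2*pi*chi = 4*pi; visible defects sum to (73/24)*pi

Answer: defect(P3) = (23/24)*pi


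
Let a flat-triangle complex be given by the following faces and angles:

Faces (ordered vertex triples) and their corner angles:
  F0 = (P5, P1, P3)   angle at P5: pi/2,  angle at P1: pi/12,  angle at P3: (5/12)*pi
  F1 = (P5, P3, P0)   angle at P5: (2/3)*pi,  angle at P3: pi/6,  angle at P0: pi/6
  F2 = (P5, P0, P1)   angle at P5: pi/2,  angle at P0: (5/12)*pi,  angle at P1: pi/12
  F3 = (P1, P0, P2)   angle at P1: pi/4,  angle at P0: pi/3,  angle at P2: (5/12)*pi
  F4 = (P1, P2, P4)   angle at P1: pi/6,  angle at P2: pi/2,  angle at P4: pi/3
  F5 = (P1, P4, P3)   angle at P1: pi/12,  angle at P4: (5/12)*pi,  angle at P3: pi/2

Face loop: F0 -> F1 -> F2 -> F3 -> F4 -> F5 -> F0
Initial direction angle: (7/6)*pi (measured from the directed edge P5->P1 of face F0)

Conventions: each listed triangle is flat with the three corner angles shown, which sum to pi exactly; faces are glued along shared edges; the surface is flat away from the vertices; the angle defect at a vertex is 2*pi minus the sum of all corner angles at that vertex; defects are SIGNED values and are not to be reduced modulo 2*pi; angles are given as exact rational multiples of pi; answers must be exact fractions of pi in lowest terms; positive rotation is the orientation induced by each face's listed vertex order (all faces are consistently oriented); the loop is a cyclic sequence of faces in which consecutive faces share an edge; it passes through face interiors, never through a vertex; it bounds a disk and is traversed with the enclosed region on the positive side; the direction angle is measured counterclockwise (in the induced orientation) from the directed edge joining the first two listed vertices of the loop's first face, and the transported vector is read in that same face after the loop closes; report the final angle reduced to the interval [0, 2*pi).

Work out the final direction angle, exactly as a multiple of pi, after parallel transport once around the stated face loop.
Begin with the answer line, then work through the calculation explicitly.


Answer: final direction angle = (5/6)*pi

enclosed vertex P1: corner angles sum to (2/3)*pi, defect = 2*pi - (2/3)*pi = (4/3)*pi
enclosed vertex P5: corner angles sum to (5/3)*pi, defect = 2*pi - (5/3)*pi = pi/3
transport around the loop rotates by the sum of enclosed defects; add to the initial angle mod 2*pi
final angle = (7/6)*pi + (5/3)*pi = (5/6)*pi (mod 2*pi)


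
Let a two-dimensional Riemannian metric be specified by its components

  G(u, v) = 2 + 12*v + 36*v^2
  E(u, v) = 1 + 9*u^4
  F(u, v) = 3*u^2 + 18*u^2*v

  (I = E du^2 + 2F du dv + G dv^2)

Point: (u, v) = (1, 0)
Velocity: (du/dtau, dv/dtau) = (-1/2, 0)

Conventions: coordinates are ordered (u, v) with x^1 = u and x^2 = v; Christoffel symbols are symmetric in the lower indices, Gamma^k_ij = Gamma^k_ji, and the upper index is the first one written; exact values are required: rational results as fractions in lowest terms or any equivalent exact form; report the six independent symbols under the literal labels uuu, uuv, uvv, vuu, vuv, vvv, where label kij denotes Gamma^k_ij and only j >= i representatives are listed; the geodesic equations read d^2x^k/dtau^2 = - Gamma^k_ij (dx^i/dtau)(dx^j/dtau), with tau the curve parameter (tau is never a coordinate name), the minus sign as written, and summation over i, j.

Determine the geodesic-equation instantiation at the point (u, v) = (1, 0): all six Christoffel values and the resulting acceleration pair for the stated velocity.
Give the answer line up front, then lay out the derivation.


Answer: Gamma_uuu = 18/11, Gamma_uuv = 0, Gamma_uvv = 18/11, Gamma_vuu = 6/11, Gamma_vuv = 0, Gamma_vvv = 6/11; accelerations (d^2u/dtau^2, d^2v/dtau^2) = (-9/22, -3/22)

E = 10, F = 3, G = 2 at the point
E_u = 36, E_v = 0, F_u = 6, F_v = 18, G_u = 0, G_v = 12
EG - F^2 = 11;  g^inv = (1/11) * [[2, -3], [-3, 10]]
first-kind symbols [ij,l] = (1/2)(d_i g_jl + d_j g_il - d_l g_ij): [uu,u] = E_u/2 = 18, [uu,v] = F_u - E_v/2 = 6, [uv,u] = E_v/2 = 0, [uv,v] = G_u/2 = 0, [vv,u] = F_v - G_u/2 = 18, [vv,v] = G_v/2 = 6
Gamma^u_ij = (G*[ij,u] - F*[ij,v])/(EG - F^2), Gamma^v_ij = (E*[ij,v] - F*[ij,u])/(EG - F^2)
Gamma_uuu = 18/11, Gamma_uuv = 0, Gamma_uvv = 18/11, Gamma_vuu = 6/11, Gamma_vuv = 0, Gamma_vvv = 6/11
d^2u/dtau^2 = -(Gamma_uuu*(-1/2)^2 + 2*Gamma_uuv*(-1/2)*(0) + Gamma_uvv*(0)^2) = -9/22
d^2v/dtau^2 = -(Gamma_vuu*(-1/2)^2 + 2*Gamma_vuv*(-1/2)*(0) + Gamma_vvv*(0)^2) = -3/22


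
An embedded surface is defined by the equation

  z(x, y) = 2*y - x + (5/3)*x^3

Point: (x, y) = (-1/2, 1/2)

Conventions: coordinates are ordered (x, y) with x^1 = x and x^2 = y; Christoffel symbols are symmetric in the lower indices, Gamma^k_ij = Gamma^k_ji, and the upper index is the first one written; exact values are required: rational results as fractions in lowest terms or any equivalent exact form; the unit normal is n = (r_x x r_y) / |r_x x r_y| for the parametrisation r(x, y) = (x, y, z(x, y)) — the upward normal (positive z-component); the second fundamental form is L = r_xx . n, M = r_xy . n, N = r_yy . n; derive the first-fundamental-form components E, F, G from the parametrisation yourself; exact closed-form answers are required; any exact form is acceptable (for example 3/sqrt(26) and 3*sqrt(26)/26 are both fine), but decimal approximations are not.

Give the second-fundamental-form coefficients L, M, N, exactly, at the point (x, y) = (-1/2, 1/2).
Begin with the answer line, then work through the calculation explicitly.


Answer: L = -20/9, M = 0, N = 0

z_x = 1/4, z_y = 2, z_xx = -5, z_xy = 0, z_yy = 0
E = 17/16, F = 1/2, G = 5; answer radicand W^2 = 81/16
unnormalised second-form numerators: l = -5, m = 0, n = 0; L = l/sqrt(81/16), and similarly M = m/sqrt(W^2), N = n/sqrt(W^2)


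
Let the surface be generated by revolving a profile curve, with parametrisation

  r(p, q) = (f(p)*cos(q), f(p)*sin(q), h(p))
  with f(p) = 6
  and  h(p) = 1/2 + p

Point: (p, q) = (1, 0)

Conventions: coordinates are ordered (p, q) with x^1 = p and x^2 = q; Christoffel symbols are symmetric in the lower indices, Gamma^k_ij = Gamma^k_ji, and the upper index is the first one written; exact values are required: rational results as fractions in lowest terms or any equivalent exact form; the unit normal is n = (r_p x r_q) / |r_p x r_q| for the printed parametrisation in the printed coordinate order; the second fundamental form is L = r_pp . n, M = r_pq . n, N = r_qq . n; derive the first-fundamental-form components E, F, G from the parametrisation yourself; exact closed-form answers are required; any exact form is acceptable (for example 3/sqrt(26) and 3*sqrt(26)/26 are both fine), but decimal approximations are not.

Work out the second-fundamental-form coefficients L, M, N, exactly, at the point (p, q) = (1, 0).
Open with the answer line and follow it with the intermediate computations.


Answer: L = 0, M = 0, N = 6

f = 6, f' = 0, f'' = 0, h' = 1, h'' = 0
E = 1, F = 0, G = 36; answer radicand W^2 = 1
unnormalised second-form numerators: l = 0, m = 0, n = 6; L = l/sqrt(1), and similarly M = m/sqrt(W^2), N = n/sqrt(W^2)


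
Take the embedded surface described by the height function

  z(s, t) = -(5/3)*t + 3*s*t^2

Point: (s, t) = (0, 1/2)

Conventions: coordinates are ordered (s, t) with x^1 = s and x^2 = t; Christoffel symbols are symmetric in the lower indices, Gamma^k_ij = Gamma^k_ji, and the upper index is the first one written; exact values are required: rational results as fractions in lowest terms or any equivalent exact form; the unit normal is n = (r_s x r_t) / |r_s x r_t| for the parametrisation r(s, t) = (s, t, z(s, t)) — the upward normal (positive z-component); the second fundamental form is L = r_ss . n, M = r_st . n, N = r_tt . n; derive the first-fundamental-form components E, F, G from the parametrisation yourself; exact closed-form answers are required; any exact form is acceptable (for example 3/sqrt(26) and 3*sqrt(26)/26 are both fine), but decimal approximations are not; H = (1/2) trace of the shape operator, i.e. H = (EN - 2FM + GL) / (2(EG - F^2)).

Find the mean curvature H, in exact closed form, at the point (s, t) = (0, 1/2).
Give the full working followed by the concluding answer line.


z_s = 3/4, z_t = -5/3, z_ss = 0, z_st = 3, z_tt = 0
E = 25/16, F = -5/4, G = 34/9; answer radicand W^2 = 625/144
unnormalised second-form numerators: l = 0, m = 3, n = 0; L = l/sqrt(625/144), and similarly M = m/sqrt(W^2), N = n/sqrt(W^2)
H = (E*n - 2*F*m + G*l) / (2*(EG - F^2)*sqrt(W^2)); E*n - 2*F*m + G*l = 15/2, EG - F^2 = 625/144, so H = (108/125)/sqrt(625/144)

Answer: H = 1296/3125


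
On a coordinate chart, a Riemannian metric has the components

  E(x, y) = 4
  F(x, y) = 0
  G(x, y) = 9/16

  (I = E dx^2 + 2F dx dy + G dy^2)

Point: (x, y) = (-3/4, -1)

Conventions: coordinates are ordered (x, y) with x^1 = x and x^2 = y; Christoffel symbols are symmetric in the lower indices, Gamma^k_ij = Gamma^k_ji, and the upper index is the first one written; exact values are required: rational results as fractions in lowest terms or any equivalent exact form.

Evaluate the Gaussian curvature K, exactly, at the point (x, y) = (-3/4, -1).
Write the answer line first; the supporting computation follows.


Answer: K = 0

E = 4, F = 0, G = 9/16, EG - F^2 = 9/4 at the point
E_x = 0, E_y = 0, F_x = 0, F_y = 0, G_x = 0, G_y = 0
E_yy = 0, F_xy = 0, G_xx = 0
Compute both Brioschi determinants and normalise by (EG - F^2)^2.
M1 = [[-E_yy/2 + F_xy - G_xx/2, E_x/2, F_x - E_y/2], [F_y - G_x/2, E, F], [G_y/2, F, G]] = [[0, 0, 0], [0, 4, 0], [0, 0, 9/16]]; det M1 = 0
M2 = [[0, E_y/2, G_x/2], [E_y/2, E, F], [G_x/2, F, G]] = [[0, 0, 0], [0, 4, 0], [0, 0, 9/16]]; det M2 = 0
det M1 - det M2 = 0; K = 0 / (9/4)^2 = 0


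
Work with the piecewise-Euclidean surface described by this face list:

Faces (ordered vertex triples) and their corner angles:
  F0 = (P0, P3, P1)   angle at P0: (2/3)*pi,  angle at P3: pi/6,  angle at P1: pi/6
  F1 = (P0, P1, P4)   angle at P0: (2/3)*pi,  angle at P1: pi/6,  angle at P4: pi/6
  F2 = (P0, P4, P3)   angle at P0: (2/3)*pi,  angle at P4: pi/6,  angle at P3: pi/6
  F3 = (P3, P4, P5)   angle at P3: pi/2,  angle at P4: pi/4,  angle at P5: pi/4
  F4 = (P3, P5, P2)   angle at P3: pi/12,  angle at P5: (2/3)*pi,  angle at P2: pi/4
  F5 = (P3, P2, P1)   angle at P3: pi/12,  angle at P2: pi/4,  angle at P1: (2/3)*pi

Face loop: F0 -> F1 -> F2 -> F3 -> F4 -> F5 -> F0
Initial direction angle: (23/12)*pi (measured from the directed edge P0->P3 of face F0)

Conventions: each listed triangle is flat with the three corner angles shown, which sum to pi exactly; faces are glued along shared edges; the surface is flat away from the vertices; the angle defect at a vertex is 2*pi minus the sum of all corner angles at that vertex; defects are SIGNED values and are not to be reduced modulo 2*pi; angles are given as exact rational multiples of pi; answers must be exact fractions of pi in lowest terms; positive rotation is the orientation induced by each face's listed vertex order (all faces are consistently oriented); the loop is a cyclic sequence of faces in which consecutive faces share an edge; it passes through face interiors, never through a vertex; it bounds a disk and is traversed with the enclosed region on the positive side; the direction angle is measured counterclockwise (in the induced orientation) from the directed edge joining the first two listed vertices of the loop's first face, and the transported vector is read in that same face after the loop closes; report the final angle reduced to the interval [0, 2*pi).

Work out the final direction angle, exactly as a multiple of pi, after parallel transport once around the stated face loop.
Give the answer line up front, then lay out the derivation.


Answer: final direction angle = (11/12)*pi

enclosed vertex P0: corner angles sum to 2*pi, defect = 2*pi - 2*pi = 0
enclosed vertex P3: corner angles sum to pi, defect = 2*pi - pi = pi
adding the enclosed defects to the starting angle (mod 2*pi, induced orientation) gives the holonomy
final angle = (23/12)*pi + pi = (11/12)*pi (mod 2*pi)


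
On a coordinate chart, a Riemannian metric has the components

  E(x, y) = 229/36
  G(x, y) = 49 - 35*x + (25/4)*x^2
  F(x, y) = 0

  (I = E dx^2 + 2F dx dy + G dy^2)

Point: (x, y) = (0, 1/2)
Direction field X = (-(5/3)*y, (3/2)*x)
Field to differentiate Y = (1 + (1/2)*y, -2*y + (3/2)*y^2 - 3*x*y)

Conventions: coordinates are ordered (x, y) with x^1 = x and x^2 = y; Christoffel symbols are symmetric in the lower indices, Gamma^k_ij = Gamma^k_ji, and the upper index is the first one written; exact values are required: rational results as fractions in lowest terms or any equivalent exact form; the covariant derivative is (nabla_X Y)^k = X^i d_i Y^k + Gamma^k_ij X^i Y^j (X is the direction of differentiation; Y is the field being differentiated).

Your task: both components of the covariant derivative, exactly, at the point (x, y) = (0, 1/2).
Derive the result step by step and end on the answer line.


E = 229/36, F = 0, G = 49 at the point
E_x = 0, E_y = 0, F_x = 0, F_y = 0, G_x = -35, G_y = 0
EG - F^2 = 11221/36;  g^inv = (36/11221) * [[49, 0], [0, 229/36]]
first-kind symbols [ij,l] = (1/2)(d_i g_jl + d_j g_il - d_l g_ij): [xx,x] = E_x/2 = 0, [xx,y] = F_x - E_y/2 = 0, [xy,x] = E_y/2 = 0, [xy,y] = G_x/2 = -35/2, [yy,x] = F_y - G_x/2 = 35/2, [yy,y] = G_y/2 = 0
Gamma^x_ij = (G*[ij,x] - F*[ij,y])/(EG - F^2), Gamma^y_ij = (E*[ij,y] - F*[ij,x])/(EG - F^2)
Gamma_xxx = 0, Gamma_xxy = 0, Gamma_xyy = 630/229, Gamma_yxx = 0, Gamma_yxy = -5/14, Gamma_yyy = 0
X = (-5/6, 0), Y = (5/4, -5/8) at the point

Answer: (nabla_X Y)^x = 0, (nabla_X Y)^y = 715/672


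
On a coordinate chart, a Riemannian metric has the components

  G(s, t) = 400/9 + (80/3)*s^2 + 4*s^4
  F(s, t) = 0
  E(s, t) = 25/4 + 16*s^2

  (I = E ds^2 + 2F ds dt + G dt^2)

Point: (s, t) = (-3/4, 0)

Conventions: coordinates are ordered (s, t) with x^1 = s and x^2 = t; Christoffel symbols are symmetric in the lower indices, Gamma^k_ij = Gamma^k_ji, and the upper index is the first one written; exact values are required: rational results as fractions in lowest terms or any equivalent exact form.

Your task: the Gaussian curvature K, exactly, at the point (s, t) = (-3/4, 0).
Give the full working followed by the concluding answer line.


E = 61/4, F = 0, G = 34969/576, EG - F^2 = 2133109/2304 at the point
E_s = -24, E_t = 0, F_s = 0, F_t = 0, G_s = -187/4, G_t = 0
E_tt = 0, F_st = 0, G_ss = 241/3
Brioschi: K = (det M1 - det M2) / (EG - F^2)^2 with the standard first/second-derivative matrices M1, M2.
M1 = [[-E_tt/2 + F_st - G_ss/2, E_s/2, F_s - E_t/2], [F_t - G_s/2, E, F], [G_t/2, F, G]] = [[-241/6, -12, 0], [187/8, 61/4, 0], [0, 0, 34969/576]]; det M1 = -278667961/13824
M2 = [[0, E_t/2, G_s/2], [E_t/2, E, F], [G_s/2, F, G]] = [[0, 0, -187/8], [0, 61/4, 0], [-187/8, 0, 34969/576]]; det M2 = -2133109/256
det M1 - det M2 = -163480075/13824; K = -163480075/13824 / (2133109/2304)^2 = -9600/695827

Answer: K = -9600/695827


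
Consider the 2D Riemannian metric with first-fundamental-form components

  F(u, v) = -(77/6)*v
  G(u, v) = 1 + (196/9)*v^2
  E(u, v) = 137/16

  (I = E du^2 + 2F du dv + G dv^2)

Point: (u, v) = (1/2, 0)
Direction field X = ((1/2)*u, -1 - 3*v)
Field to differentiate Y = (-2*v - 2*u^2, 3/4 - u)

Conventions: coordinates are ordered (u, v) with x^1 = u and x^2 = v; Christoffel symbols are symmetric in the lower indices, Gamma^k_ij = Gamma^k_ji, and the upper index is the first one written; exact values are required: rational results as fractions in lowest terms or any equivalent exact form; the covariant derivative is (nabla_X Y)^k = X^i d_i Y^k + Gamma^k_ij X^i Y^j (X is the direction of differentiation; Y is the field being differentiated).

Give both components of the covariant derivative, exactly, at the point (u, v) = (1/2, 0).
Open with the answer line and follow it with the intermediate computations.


Answer: (nabla_X Y)^u = 1541/822, (nabla_X Y)^v = -1/4

E = 137/16, F = 0, G = 1 at the point
E_u = 0, E_v = 0, F_u = 0, F_v = -77/6, G_u = 0, G_v = 0
EG - F^2 = 137/16;  g^inv = (16/137) * [[1, 0], [0, 137/16]]
first-kind symbols [ij,l] = (1/2)(d_i g_jl + d_j g_il - d_l g_ij): [uu,u] = E_u/2 = 0, [uu,v] = F_u - E_v/2 = 0, [uv,u] = E_v/2 = 0, [uv,v] = G_u/2 = 0, [vv,u] = F_v - G_u/2 = -77/6, [vv,v] = G_v/2 = 0
Gamma^u_ij = (G*[ij,u] - F*[ij,v])/(EG - F^2), Gamma^v_ij = (E*[ij,v] - F*[ij,u])/(EG - F^2)
Gamma_uuu = 0, Gamma_uuv = 0, Gamma_uvv = -616/411, Gamma_vuu = 0, Gamma_vuv = 0, Gamma_vvv = 0
X = (1/4, -1), Y = (-1/2, 1/4) at the point


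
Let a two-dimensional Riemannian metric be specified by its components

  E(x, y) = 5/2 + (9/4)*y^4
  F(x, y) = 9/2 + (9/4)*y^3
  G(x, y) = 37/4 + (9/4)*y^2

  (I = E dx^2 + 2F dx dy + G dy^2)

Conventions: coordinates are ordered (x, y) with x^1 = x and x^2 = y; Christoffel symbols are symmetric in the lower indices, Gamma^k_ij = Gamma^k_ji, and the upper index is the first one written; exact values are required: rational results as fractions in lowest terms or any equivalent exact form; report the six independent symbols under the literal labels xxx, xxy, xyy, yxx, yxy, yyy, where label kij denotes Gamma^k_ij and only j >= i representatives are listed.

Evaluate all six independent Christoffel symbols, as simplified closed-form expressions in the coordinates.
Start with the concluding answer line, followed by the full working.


Answer: Gamma_xxx = (162*y^6 + 324*y^3)/(333*y^4 - 324*y^3 + 90*y^2 + 46), Gamma_xxy = (162*y^5 + 666*y^3)/(333*y^4 - 324*y^3 + 90*y^2 + 46), Gamma_xyy = (162*y^4 + 999*y^2 - 162*y)/(333*y^4 - 324*y^3 + 90*y^2 + 46), Gamma_yxx = (-162*y^7 - 180*y^3)/(333*y^4 - 324*y^3 + 90*y^2 + 46), Gamma_yxy = (-162*y^6 - 324*y^3)/(333*y^4 - 324*y^3 + 90*y^2 + 46), Gamma_yyy = (-162*y^5 - 486*y^2 + 90*y)/(333*y^4 - 324*y^3 + 90*y^2 + 46)

E = 5/2 + (9/4)*y^4; F = 9/2 + (9/4)*y^3; G = 37/4 + (9/4)*y^2
Gamma^k_ij = (1/2) g^{kl} (d_i g_jl + d_j g_il - d_l g_ij), with g^inv = (1/(EG-F^2)) [[G, -F], [-F, E]]
first partials: E_x = 0, E_y = 9*y^3, F_x = 0, F_y = (27/4)*y^2, G_x = 0, G_y = (9/2)*y
D = EG - F^2 = 23/8 + (45/8)*y^2 - (81/4)*y^3 + (333/16)*y^4
expanded: Gamma^x_xx = (G E_x - 2F F_x + F E_y)/(2D), Gamma^x_xy = (G E_y - F G_x)/(2D), Gamma^x_yy = (2G F_y - G G_x - F G_y)/(2D), Gamma^y_xx = (2E F_x - E E_y - F E_x)/(2D), Gamma^y_xy = (E G_x - F E_y)/(2D), Gamma^y_yy = (E G_y - 2F F_y + F G_x)/(2D); substitute and cancel common factors


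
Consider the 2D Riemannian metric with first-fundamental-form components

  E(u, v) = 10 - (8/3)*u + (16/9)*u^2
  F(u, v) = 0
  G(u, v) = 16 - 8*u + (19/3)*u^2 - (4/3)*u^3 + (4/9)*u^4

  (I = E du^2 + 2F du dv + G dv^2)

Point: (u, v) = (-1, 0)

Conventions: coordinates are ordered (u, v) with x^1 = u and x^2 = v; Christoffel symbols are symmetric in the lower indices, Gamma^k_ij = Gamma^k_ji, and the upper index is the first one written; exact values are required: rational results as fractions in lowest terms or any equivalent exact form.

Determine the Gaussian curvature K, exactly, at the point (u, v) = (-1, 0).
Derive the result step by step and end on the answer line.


E = 130/9, F = 0, G = 289/9, EG - F^2 = 37570/81 at the point
E_u = -56/9, E_v = 0, F_u = 0, F_v = 0, G_u = -238/9, G_v = 0
E_vv = 0, F_uv = 0, G_uu = 26
Evaluate Brioschi's two determinant matrices M1, M2 and divide by (EG - F^2)^2.
M1 = [[-E_vv/2 + F_uv - G_uu/2, E_u/2, F_u - E_v/2], [F_v - G_u/2, E, F], [G_v/2, F, G]] = [[-13, -28/9, 0], [119/9, 130/9, 0], [0, 0, 289/9]]; det M1 = -3432742/729
M2 = [[0, E_v/2, G_u/2], [E_v/2, E, F], [G_u/2, F, G]] = [[0, 0, -119/9], [0, 130/9, 0], [-119/9, 0, 289/9]]; det M2 = -1840930/729
det M1 - det M2 = -19652/9; K = -19652/9 / (37570/81)^2 = -729/71825

Answer: K = -729/71825


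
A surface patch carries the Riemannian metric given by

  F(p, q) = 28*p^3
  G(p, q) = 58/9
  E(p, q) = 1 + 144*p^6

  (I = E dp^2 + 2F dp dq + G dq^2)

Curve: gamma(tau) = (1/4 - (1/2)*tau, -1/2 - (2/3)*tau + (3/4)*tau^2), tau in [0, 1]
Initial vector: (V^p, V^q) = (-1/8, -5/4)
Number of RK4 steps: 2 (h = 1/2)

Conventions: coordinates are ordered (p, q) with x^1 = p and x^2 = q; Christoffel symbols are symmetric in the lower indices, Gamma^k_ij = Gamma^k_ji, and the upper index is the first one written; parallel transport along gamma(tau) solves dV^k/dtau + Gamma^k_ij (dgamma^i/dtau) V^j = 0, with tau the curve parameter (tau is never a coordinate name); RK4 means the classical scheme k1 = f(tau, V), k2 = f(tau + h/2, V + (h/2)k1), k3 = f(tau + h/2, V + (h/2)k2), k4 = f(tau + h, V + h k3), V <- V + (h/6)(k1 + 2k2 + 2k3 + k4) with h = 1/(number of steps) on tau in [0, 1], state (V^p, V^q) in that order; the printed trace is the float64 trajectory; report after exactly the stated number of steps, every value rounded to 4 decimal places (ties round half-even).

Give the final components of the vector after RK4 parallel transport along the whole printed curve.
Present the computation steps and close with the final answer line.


gamma'(tau) = (-1/2, -2/3 + (3/2)*tau); f(tau, V)^k = -Gamma^k_ij(gamma(tau)) gamma'^i(tau) V^j; h = 1/2; intermediate values shown to 6 dp
curve data and Christoffel symbols at the stage parameters:
  tau = 0.000000: gamma = (0.250000, -0.500000), gamma' = (-0.500000, -0.666667); Gamma_ppp = 0.065108, Gamma_ppq = 0.000000, Gamma_pqq = 0.000000, Gamma_qpp = 0.810235, Gamma_qpq = 0.000000, Gamma_qqq = 0.000000
  tau = 0.250000: gamma = (0.125000, -0.619792), gamma' = (-0.500000, -0.291667); Gamma_ppp = 0.002046, Gamma_ppq = 0.000000, Gamma_pqq = 0.000000, Gamma_qpp = 0.203646, Gamma_qpq = 0.000000, Gamma_qqq = 0.000000
  tau = 0.500000: gamma = (0.000000, -0.645833), gamma' = (-0.500000, 0.083333); Gamma_ppp = 0.000000, Gamma_ppq = 0.000000, Gamma_pqq = 0.000000, Gamma_qpp = 0.000000, Gamma_qpq = 0.000000, Gamma_qqq = 0.000000
  tau = 0.750000: gamma = (-0.125000, -0.578125), gamma' = (-0.500000, 0.458333); Gamma_ppp = -0.002046, Gamma_ppq = 0.000000, Gamma_pqq = 0.000000, Gamma_qpp = 0.203646, Gamma_qpq = 0.000000, Gamma_qqq = 0.000000
  tau = 1.000000: gamma = (-0.250000, -0.416667), gamma' = (-0.500000, 0.833333); Gamma_ppp = -0.065108, Gamma_ppq = 0.000000, Gamma_pqq = 0.000000, Gamma_qpp = 0.810235, Gamma_qpq = 0.000000, Gamma_qqq = 0.000000
step 0: V^p = -0.1250, V^q = -1.2500
step 1: k1 = (-0.004069, -0.050640), k2 = (-0.000129, -0.012831), k3 = (-0.000128, -0.012731), k4 = (0.000000, 0.000000); V <- V + (h/6)(k1 + 2k2 + 2k3 + k4): V^p = -0.1254, V^q = -1.2585
step 2: k1 = (0.000000, 0.000000), k2 = (0.000128, -0.012767), k3 = (0.000128, -0.012764), k4 = (0.004080, -0.050768); V <- V + (h/6)(k1 + 2k2 + 2k3 + k4): V^p = -0.1250, V^q = -1.2670

Answer: V^p = -0.1250, V^q = -1.2670


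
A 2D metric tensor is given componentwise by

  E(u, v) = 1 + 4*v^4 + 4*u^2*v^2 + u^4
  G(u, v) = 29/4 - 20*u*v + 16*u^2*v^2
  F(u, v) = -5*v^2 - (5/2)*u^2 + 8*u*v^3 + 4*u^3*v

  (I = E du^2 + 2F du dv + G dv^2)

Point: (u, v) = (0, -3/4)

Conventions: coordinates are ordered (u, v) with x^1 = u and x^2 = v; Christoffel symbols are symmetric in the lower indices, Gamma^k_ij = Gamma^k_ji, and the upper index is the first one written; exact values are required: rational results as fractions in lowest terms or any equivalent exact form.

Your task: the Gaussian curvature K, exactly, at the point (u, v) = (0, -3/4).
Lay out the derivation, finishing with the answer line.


E = 145/64, F = -45/16, G = 29/4, EG - F^2 = 545/64 at the point
E_u = 0, E_v = -27/4, F_u = -27/8, F_v = 15/2, G_u = 15, G_v = 0
E_vv = 27, F_uv = 27/2, G_uu = 18
Apply the Brioschi formula K = (det M1 - det M2)/(EG - F^2)^2 over the derivative matrices of E, F, G.
M1 = [[-E_vv/2 + F_uv - G_uu/2, E_u/2, F_u - E_v/2], [F_v - G_u/2, E, F], [G_v/2, F, G]] = [[-9, 0, 0], [0, 145/64, -45/16], [0, -45/16, 29/4]]; det M1 = -4905/64
M2 = [[0, E_v/2, G_u/2], [E_v/2, E, F], [G_u/2, F, G]] = [[0, -27/8, 15/2], [-27/8, 145/64, -45/16], [15/2, -45/16, 29/4]]; det M2 = -4329/64
det M1 - det M2 = -9; K = -9 / (545/64)^2 = -36864/297025

Answer: K = -36864/297025


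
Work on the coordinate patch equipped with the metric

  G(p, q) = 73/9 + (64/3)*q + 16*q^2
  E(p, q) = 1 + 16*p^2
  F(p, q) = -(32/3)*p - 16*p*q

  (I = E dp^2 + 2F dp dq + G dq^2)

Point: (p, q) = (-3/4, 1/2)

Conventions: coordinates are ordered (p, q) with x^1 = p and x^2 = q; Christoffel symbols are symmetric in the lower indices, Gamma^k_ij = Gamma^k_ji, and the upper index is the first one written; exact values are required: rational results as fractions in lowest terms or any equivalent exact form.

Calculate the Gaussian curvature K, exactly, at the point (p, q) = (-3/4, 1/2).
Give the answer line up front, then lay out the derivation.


Answer: K = -324/20449

E = 10, F = 14, G = 205/9, EG - F^2 = 286/9 at the point
E_p = -24, E_q = 0, F_p = -56/3, F_q = 12, G_p = 0, G_q = 112/3
E_qq = 0, F_pq = -16, G_pp = 0
By Brioschi, K is (det M1 - det M2) divided by (EG - F^2) squared.
M1 = [[-E_qq/2 + F_pq - G_pp/2, E_p/2, F_p - E_q/2], [F_q - G_p/2, E, F], [G_q/2, F, G]] = [[-16, -12, -56/3], [12, 10, 14], [56/3, 14, 205/9]]; det M1 = -16
M2 = [[0, E_q/2, G_p/2], [E_q/2, E, F], [G_p/2, F, G]] = [[0, 0, 0], [0, 10, 14], [0, 14, 205/9]]; det M2 = 0
det M1 - det M2 = -16; K = -16 / (286/9)^2 = -324/20449


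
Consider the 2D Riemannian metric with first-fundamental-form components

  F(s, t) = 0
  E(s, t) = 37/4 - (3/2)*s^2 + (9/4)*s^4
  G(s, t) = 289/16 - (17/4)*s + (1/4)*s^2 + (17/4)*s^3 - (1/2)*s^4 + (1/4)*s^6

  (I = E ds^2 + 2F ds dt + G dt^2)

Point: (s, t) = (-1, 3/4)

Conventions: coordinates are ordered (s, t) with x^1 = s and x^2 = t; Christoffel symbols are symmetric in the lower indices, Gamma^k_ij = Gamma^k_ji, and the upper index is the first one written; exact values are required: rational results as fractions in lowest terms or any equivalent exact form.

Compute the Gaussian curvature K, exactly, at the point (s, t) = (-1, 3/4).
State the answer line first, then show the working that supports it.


Answer: K = 27/425

E = 10, F = 0, G = 289/16, EG - F^2 = 1445/8 at the point
E_s = -6, E_t = 0, F_s = 0, F_t = 0, G_s = 17/2, G_t = 0
E_tt = 0, F_st = 0, G_ss = -47/2
Compute both Brioschi determinants and normalise by (EG - F^2)^2.
M1 = [[-E_tt/2 + F_st - G_ss/2, E_s/2, F_s - E_t/2], [F_t - G_s/2, E, F], [G_t/2, F, G]] = [[47/4, -3, 0], [-17/4, 10, 0], [0, 0, 289/16]]; det M1 = 121091/64
M2 = [[0, E_t/2, G_s/2], [E_t/2, E, F], [G_s/2, F, G]] = [[0, 0, 17/4], [0, 10, 0], [17/4, 0, 289/16]]; det M2 = -1445/8
det M1 - det M2 = 132651/64; K = 132651/64 / (1445/8)^2 = 27/425


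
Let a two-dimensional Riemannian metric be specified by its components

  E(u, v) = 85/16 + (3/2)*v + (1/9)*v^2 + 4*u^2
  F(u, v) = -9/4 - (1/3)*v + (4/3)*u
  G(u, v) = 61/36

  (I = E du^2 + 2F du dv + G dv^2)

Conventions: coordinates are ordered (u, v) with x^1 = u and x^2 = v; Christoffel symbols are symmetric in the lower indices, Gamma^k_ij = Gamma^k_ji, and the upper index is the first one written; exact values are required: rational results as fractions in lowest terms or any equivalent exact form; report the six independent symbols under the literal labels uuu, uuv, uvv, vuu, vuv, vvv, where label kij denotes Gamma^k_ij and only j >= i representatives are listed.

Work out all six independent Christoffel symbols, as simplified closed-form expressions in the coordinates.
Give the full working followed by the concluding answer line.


E = 85/16 + (3/2)*v + (1/9)*v^2 + 4*u^2; F = -9/4 - (1/3)*v + (4/3)*u; G = 61/36
Gamma^k_ij = (1/2) g^{kl} (d_i g_jl + d_j g_il - d_l g_ij), with g^inv = (1/(EG-F^2)) [[G, -F], [-F, E]]
first partials: E_u = 8*u, E_v = 3/2 + (2/9)*v, F_u = 4/3, F_v = -1/3, G_u = 0, G_v = 0
D = EG - F^2 = 2269/576 + (25/24)*v + 6*u + (25/324)*v^2 + (8/9)*u*v + 5*u^2
expanded: Gamma^u_uu = (G E_u - 2F F_u + F E_v)/(2D), Gamma^u_uv = (G E_v - F G_u)/(2D), Gamma^u_vv = (2G F_v - G G_u - F G_v)/(2D), Gamma^v_uu = (2E F_u - E E_v - F E_u)/(2D), Gamma^v_uv = (E G_u - F E_v)/(2D), Gamma^v_vv = (E G_v - 2F F_v + F G_u)/(2D); substitute and cancel common factors

Answer: Gamma_uuu = (768*u*v + 31104*u - 192*v^2 - 288*v + 6804)/(25920*u^2 + 4608*u*v + 31104*u + 400*v^2 + 5400*v + 20421), Gamma_uuv = (976*v + 6588)/(25920*u^2 + 4608*u*v + 31104*u + 400*v^2 + 5400*v + 20421), Gamma_uvv = -2928/(25920*u^2 + 4608*u*v + 31104*u + 400*v^2 + 5400*v + 20421), Gamma_vuu = (-2304*u^2*v - 15552*u^2 + 6912*u*v + 46656*u - 64*v^3 - 528*v^2 + 1476*v + 16065)/(25920*u^2 + 4608*u*v + 31104*u + 400*v^2 + 5400*v + 20421), Gamma_vuv = (-768*u*v - 5184*u + 192*v^2 + 2592*v + 8748)/(25920*u^2 + 4608*u*v + 31104*u + 400*v^2 + 5400*v + 20421), Gamma_vvv = (2304*u - 576*v - 3888)/(25920*u^2 + 4608*u*v + 31104*u + 400*v^2 + 5400*v + 20421)


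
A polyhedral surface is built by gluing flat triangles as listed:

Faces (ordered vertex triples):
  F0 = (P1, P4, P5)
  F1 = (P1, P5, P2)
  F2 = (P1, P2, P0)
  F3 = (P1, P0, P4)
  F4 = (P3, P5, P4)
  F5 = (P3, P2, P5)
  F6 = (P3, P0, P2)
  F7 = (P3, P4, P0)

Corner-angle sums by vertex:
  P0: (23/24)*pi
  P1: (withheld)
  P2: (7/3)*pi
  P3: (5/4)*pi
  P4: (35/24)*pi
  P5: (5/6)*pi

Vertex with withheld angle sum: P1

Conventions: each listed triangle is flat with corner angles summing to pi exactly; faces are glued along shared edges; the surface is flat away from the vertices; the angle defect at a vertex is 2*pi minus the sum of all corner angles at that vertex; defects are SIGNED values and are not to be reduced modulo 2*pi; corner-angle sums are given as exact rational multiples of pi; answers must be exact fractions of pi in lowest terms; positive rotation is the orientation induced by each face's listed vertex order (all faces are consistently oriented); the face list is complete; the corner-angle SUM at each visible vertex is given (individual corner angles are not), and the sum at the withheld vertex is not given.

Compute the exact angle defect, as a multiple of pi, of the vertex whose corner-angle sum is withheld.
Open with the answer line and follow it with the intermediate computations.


Answer: defect(P1) = (5/6)*pi

V = 6, E = 12, F = 8; chi = V - E + F = 2
Gauss-Bonnet: total defect = 2*pi*chi = 4*pi; visible defects sum to (19/6)*pi
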